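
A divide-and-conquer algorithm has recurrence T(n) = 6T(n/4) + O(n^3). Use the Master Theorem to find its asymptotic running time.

Master Theorem for T(n) = 6T(n/4) + O(n^3):

a = 6, b = 4, c = 3
log_b(a) = log_4(6) = 1.2925

Case 3: c = 3 > log_4(6) = 1.2925
T(n) = O(n^3) = O(n^3)

For T(n) = 6T(n/4) + O(n^3): log_4(6) = 1.2925. This is Case 3 of the Master Theorem (c > log_b(a), work dominated by root), giving O(n^3).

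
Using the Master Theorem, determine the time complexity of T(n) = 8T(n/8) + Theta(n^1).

Master Theorem for T(n) = 8T(n/8) + O(n^1):

a = 8, b = 8, c = 1
log_b(a) = log_8(8) = 1.0000

Case 2: c = 1 = log_8(8) = 1.0000
T(n) = O(n^1 log n) = O(n log n)

For T(n) = 8T(n/8) + O(n^1): log_8(8) = 1.0000. This is Case 2 of the Master Theorem (c = log_b(a), equal work at all levels), giving O(n log n).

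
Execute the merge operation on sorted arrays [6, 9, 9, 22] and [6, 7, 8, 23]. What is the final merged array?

Merging process:

Compare 6 vs 6: take 6 from left. Merged: [6]
Compare 9 vs 6: take 6 from right. Merged: [6, 6]
Compare 9 vs 7: take 7 from right. Merged: [6, 6, 7]
Compare 9 vs 8: take 8 from right. Merged: [6, 6, 7, 8]
Compare 9 vs 23: take 9 from left. Merged: [6, 6, 7, 8, 9]
Compare 9 vs 23: take 9 from left. Merged: [6, 6, 7, 8, 9, 9]
Compare 22 vs 23: take 22 from left. Merged: [6, 6, 7, 8, 9, 9, 22]
Append remaining from right: [23]. Merged: [6, 6, 7, 8, 9, 9, 22, 23]

Final merged array: [6, 6, 7, 8, 9, 9, 22, 23]
Total comparisons: 7

The merged array is [6, 6, 7, 8, 9, 9, 22, 23], requiring 7 comparisons. The merge step runs in O(n) time where n is the total number of elements.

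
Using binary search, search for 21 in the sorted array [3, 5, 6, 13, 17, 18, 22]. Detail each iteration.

Binary search for 21 in [3, 5, 6, 13, 17, 18, 22]:

lo=0, hi=6, mid=3, arr[mid]=13 -> 13 < 21, search right half
lo=4, hi=6, mid=5, arr[mid]=18 -> 18 < 21, search right half
lo=6, hi=6, mid=6, arr[mid]=22 -> 22 > 21, search left half
lo=6 > hi=5, target 21 not found

Binary search determines that 21 is not in the array after 3 comparisons. The search space was exhausted without finding the target.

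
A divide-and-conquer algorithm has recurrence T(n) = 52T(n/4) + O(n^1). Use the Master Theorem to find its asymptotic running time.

Master Theorem for T(n) = 52T(n/4) + O(n^1):

a = 52, b = 4, c = 1
log_b(a) = log_4(52) = 2.8502

Case 1: c = 1 < log_4(52) = 2.8502
T(n) = O(n^(log_4 52))

For T(n) = 52T(n/4) + O(n^1): log_4(52) = 2.8502. This is Case 1 of the Master Theorem (c < log_b(a), work dominated by leaves), giving O(n^(log_4 52)).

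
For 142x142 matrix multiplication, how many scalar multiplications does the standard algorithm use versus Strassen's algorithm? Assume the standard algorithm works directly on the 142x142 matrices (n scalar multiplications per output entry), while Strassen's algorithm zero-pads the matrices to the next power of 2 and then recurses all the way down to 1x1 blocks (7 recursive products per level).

Matrix multiplication for 142x142 matrices:

Strassen's algorithm requires power-of-2 dimensions. Pad 142x142 to 256x256 (next power of 2).

Standard algorithm: 142^3 = 2863288 multiplications
Strassen's algorithm: 7^(log2(256)) = 7^8 = 5764801 multiplications
Difference: 2863288 - 5764801 = -2901513 (Strassen uses MORE here due to padding overhead — for small or just-over-power-of-2 n, padding can outweigh the per-level savings)

Standard: 2863288 multiplications (142^3). Strassen: 5764801 multiplications (7^8, after padding to 256x256). Strassen reduces 8 recursive multiplications to 7 at each level.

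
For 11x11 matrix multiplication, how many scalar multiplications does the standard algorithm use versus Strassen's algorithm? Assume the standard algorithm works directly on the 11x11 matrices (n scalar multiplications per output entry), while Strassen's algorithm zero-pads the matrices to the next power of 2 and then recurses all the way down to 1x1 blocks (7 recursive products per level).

Matrix multiplication for 11x11 matrices:

Strassen's algorithm requires power-of-2 dimensions. Pad 11x11 to 16x16 (next power of 2).

Standard algorithm: 11^3 = 1331 multiplications
Strassen's algorithm: 7^(log2(16)) = 7^4 = 2401 multiplications
Difference: 1331 - 2401 = -1070 (Strassen uses MORE here due to padding overhead — for small or just-over-power-of-2 n, padding can outweigh the per-level savings)

Standard: 1331 multiplications (11^3). Strassen: 2401 multiplications (7^4, after padding to 16x16). Strassen reduces 8 recursive multiplications to 7 at each level.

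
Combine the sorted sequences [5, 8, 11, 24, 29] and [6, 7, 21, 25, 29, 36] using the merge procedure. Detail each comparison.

Merging process:

Compare 5 vs 6: take 5 from left. Merged: [5]
Compare 8 vs 6: take 6 from right. Merged: [5, 6]
Compare 8 vs 7: take 7 from right. Merged: [5, 6, 7]
Compare 8 vs 21: take 8 from left. Merged: [5, 6, 7, 8]
Compare 11 vs 21: take 11 from left. Merged: [5, 6, 7, 8, 11]
Compare 24 vs 21: take 21 from right. Merged: [5, 6, 7, 8, 11, 21]
Compare 24 vs 25: take 24 from left. Merged: [5, 6, 7, 8, 11, 21, 24]
Compare 29 vs 25: take 25 from right. Merged: [5, 6, 7, 8, 11, 21, 24, 25]
Compare 29 vs 29: take 29 from left. Merged: [5, 6, 7, 8, 11, 21, 24, 25, 29]
Append remaining from right: [29, 36]. Merged: [5, 6, 7, 8, 11, 21, 24, 25, 29, 29, 36]

Final merged array: [5, 6, 7, 8, 11, 21, 24, 25, 29, 29, 36]
Total comparisons: 9

The merged array is [5, 6, 7, 8, 11, 21, 24, 25, 29, 29, 36], requiring 9 comparisons. The merge step runs in O(n) time where n is the total number of elements.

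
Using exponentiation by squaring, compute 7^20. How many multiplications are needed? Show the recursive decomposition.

Computing 7^20 by squaring (build up from 7^1; each line after the first costs one multiplication):

7^1 = 7
7^2 = (7^1)^2 = 7^2 = 49
7^4 = (7^2)^2 = 49^2 = 2401
7^5 = 7 * 7^4 = 7 * 2401 = 16807
7^10 = (7^5)^2 = 16807^2 = 282475249
7^20 = (7^10)^2 = 282475249^2 = 79792266297612001

Result: 79792266297612001
Multiplications needed: 5 (5 lines after 7^1)

7^20 = 79792266297612001. Using exponentiation by squaring, this requires 5 multiplications. The key idea: if the exponent is even, square the half-power; if odd, multiply by the base once.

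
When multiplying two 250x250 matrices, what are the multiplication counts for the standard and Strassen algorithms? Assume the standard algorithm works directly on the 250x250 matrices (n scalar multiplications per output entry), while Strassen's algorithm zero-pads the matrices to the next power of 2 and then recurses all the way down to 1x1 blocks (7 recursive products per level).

Matrix multiplication for 250x250 matrices:

Strassen's algorithm requires power-of-2 dimensions. Pad 250x250 to 256x256 (next power of 2).

Standard algorithm: 250^3 = 15625000 multiplications
Strassen's algorithm: 7^(log2(256)) = 7^8 = 5764801 multiplications
Savings: 15625000 - 5764801 = 9860199 multiplications

Standard: 15625000 multiplications (250^3). Strassen: 5764801 multiplications (7^8, after padding to 256x256). Strassen reduces 8 recursive multiplications to 7 at each level.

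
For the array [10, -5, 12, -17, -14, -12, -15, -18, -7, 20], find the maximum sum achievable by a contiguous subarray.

Using Kadane's algorithm on [10, -5, 12, -17, -14, -12, -15, -18, -7, 20]:

Scanning through the array:
Position 1 (value -5): max_ending_here = 5, max_so_far = 10
Position 2 (value 12): max_ending_here = 17, max_so_far = 17
Position 3 (value -17): max_ending_here = 0, max_so_far = 17
Position 4 (value -14): max_ending_here = -14, max_so_far = 17
Position 5 (value -12): max_ending_here = -12, max_so_far = 17
Position 6 (value -15): max_ending_here = -15, max_so_far = 17
Position 7 (value -18): max_ending_here = -18, max_so_far = 17
Position 8 (value -7): max_ending_here = -7, max_so_far = 17
Position 9 (value 20): max_ending_here = 20, max_so_far = 20

Maximum subarray: [20]
Maximum sum: 20

The maximum subarray is [20] with sum 20. This subarray runs from index 9 to index 9.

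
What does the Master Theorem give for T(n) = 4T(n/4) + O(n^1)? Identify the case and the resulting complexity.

Master Theorem for T(n) = 4T(n/4) + O(n^1):

a = 4, b = 4, c = 1
log_b(a) = log_4(4) = 1.0000

Case 2: c = 1 = log_4(4) = 1.0000
T(n) = O(n^1 log n) = O(n log n)

For T(n) = 4T(n/4) + O(n^1): log_4(4) = 1.0000. This is Case 2 of the Master Theorem (c = log_b(a), equal work at all levels), giving O(n log n).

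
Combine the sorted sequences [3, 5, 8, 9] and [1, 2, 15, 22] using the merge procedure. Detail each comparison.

Merging process:

Compare 3 vs 1: take 1 from right. Merged: [1]
Compare 3 vs 2: take 2 from right. Merged: [1, 2]
Compare 3 vs 15: take 3 from left. Merged: [1, 2, 3]
Compare 5 vs 15: take 5 from left. Merged: [1, 2, 3, 5]
Compare 8 vs 15: take 8 from left. Merged: [1, 2, 3, 5, 8]
Compare 9 vs 15: take 9 from left. Merged: [1, 2, 3, 5, 8, 9]
Append remaining from right: [15, 22]. Merged: [1, 2, 3, 5, 8, 9, 15, 22]

Final merged array: [1, 2, 3, 5, 8, 9, 15, 22]
Total comparisons: 6

The merged array is [1, 2, 3, 5, 8, 9, 15, 22], requiring 6 comparisons. The merge step runs in O(n) time where n is the total number of elements.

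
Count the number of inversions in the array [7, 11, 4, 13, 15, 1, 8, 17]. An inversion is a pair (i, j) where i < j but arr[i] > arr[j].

Finding inversions in [7, 11, 4, 13, 15, 1, 8, 17]:

(0, 2): arr[0]=7 > arr[2]=4
(0, 5): arr[0]=7 > arr[5]=1
(1, 2): arr[1]=11 > arr[2]=4
(1, 5): arr[1]=11 > arr[5]=1
(1, 6): arr[1]=11 > arr[6]=8
(2, 5): arr[2]=4 > arr[5]=1
(3, 5): arr[3]=13 > arr[5]=1
(3, 6): arr[3]=13 > arr[6]=8
(4, 5): arr[4]=15 > arr[5]=1
(4, 6): arr[4]=15 > arr[6]=8

Total inversions: 10

The array has 10 inversion(s): (0,2), (0,5), (1,2), (1,5), (1,6), (2,5), (3,5), (3,6), (4,5), (4,6). Each pair (i,j) satisfies i < j and arr[i] > arr[j].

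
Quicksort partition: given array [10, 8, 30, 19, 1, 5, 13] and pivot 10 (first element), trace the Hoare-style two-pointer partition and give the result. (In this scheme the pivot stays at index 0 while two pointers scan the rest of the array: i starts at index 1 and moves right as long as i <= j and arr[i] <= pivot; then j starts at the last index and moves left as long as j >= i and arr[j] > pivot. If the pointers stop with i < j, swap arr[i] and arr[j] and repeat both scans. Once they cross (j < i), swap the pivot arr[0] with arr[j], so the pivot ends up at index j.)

Hoare-style two-pointer partition with pivot = 10:

Initial array: [10, 8, 30, 19, 1, 5, 13]

Pointers start at i = 1, j = 6.
i stops at index 2 (arr[2]=30 > 10), j stops at index 5 (arr[5]=5 <= 10): swap arr[2] and arr[5], array becomes [10, 8, 5, 19, 1, 30, 13]
i stops at index 3 (arr[3]=19 > 10), j stops at index 4 (arr[4]=1 <= 10): swap arr[3] and arr[4], array becomes [10, 8, 5, 1, 19, 30, 13]
i ends at 4, j ends at 3: the pointers have crossed (j < i), so scanning stops.

Swap pivot arr[0] with arr[3] to place pivot at position 3: [1, 8, 5, 10, 19, 30, 13]
Pivot position: 3

After partitioning with pivot 10, the array becomes [1, 8, 5, 10, 19, 30, 13]. The pivot is placed at index 3. All elements to the left of the pivot are <= 10, and all elements to the right are > 10.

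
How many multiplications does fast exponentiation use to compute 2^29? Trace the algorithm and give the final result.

Computing 2^29 by squaring (build up from 2^1; each line after the first costs one multiplication):

2^1 = 2
2^2 = (2^1)^2 = 2^2 = 4
2^3 = 2 * 2^2 = 2 * 4 = 8
2^6 = (2^3)^2 = 8^2 = 64
2^7 = 2 * 2^6 = 2 * 64 = 128
2^14 = (2^7)^2 = 128^2 = 16384
2^28 = (2^14)^2 = 16384^2 = 268435456
2^29 = 2 * 2^28 = 2 * 268435456 = 536870912

Result: 536870912
Multiplications needed: 7 (7 lines after 2^1)

2^29 = 536870912. Using exponentiation by squaring, this requires 7 multiplications. The key idea: if the exponent is even, square the half-power; if odd, multiply by the base once.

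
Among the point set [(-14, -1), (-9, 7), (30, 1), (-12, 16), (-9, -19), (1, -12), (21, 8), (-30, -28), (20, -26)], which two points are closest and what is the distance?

Computing all pairwise distances among 9 points:

d((-14, -1), (-9, 7)) = 9.434 <-- minimum
d((-14, -1), (30, 1)) = 44.0454
d((-14, -1), (-12, 16)) = 17.1172
d((-14, -1), (-9, -19)) = 18.6815
d((-14, -1), (1, -12)) = 18.6011
d((-14, -1), (21, 8)) = 36.1386
d((-14, -1), (-30, -28)) = 31.3847
d((-14, -1), (20, -26)) = 42.2019
d((-9, 7), (30, 1)) = 39.4588
d((-9, 7), (-12, 16)) = 9.4868
d((-9, 7), (-9, -19)) = 26.0
d((-9, 7), (1, -12)) = 21.4709
d((-9, 7), (21, 8)) = 30.0167
d((-9, 7), (-30, -28)) = 40.8167
d((-9, 7), (20, -26)) = 43.9318
d((30, 1), (-12, 16)) = 44.5982
d((30, 1), (-9, -19)) = 43.8292
d((30, 1), (1, -12)) = 31.7805
d((30, 1), (21, 8)) = 11.4018
d((30, 1), (-30, -28)) = 66.6408
d((30, 1), (20, -26)) = 28.7924
d((-12, 16), (-9, -19)) = 35.1283
d((-12, 16), (1, -12)) = 30.8707
d((-12, 16), (21, 8)) = 33.9559
d((-12, 16), (-30, -28)) = 47.5395
d((-12, 16), (20, -26)) = 52.8015
d((-9, -19), (1, -12)) = 12.2066
d((-9, -19), (21, 8)) = 40.3609
d((-9, -19), (-30, -28)) = 22.8473
d((-9, -19), (20, -26)) = 29.8329
d((1, -12), (21, 8)) = 28.2843
d((1, -12), (-30, -28)) = 34.8855
d((1, -12), (20, -26)) = 23.6008
d((21, 8), (-30, -28)) = 62.426
d((21, 8), (20, -26)) = 34.0147
d((-30, -28), (20, -26)) = 50.04

Closest pair: (-14, -1) and (-9, 7) with distance 9.434

The closest pair is (-14, -1) and (-9, 7) with Euclidean distance 9.434. For 9 points, brute-force pairwise comparison is shown above. For large n, the divide-and-conquer algorithm (sort by x, recurse on halves, check the dividing strip) achieves O(n log n).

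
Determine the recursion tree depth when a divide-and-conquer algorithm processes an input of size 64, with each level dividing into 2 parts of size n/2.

For divide and conquer with division factor 2:

Problem sizes at each level:
Level 0: 64
Level 1: 32
Level 2: 16
Level 3: 8
Level 4: 4
Level 5: 2
Level 6: 1

The root is level 0 and the size-1 base case is level 6 (the tree spans levels 0 through 6, i.e. 7 levels counting the root), so the depth is the number of divisions: log_2(64) = 6

The recursion tree depth is log_2(64) = 6. At each level, the problem size is divided by 2, so it takes 6 divisions to reduce to a base case of size 1. The algorithm makes 2 recursive calls at each level.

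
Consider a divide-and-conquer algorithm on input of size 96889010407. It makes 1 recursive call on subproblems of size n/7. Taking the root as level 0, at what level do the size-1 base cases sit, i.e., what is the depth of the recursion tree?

For divide and conquer with division factor 7:

Problem sizes at each level:
Level 0: 96889010407
Level 1: 13841287201
Level 2: 1977326743
Level 3: 282475249
Level 4: 40353607
Level 5: 5764801
Level 6: 823543
Level 7: 117649
Level 8: 16807
Level 9: 2401
Level 10: 343
Level 11: 49
Level 12: 7
Level 13: 1

The root is level 0 and the size-1 base case is level 13 (the tree spans levels 0 through 13, i.e. 14 levels counting the root), so the depth is the number of divisions: log_7(96889010407) = 13

The recursion tree depth is log_7(96889010407) = 13. At each level, the problem size is divided by 7, so it takes 13 divisions to reduce to a base case of size 1. The algorithm makes 1 recursive call at each level.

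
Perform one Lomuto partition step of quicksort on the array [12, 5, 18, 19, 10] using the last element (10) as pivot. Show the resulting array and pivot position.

Lomuto partition with pivot = 10:

Initial array: [12, 5, 18, 19, 10]

arr[0]=12 > 10: no swap
arr[1]=5 <= 10: swap with position 0, array becomes [5, 12, 18, 19, 10]
arr[2]=18 > 10: no swap
arr[3]=19 > 10: no swap

Place pivot at position 1: [5, 10, 18, 19, 12]
Pivot position: 1

After partitioning with pivot 10, the array becomes [5, 10, 18, 19, 12]. The pivot is placed at index 1. All elements to the left of the pivot are <= 10, and all elements to the right are > 10.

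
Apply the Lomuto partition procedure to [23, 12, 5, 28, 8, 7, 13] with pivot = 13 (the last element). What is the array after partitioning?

Lomuto partition with pivot = 13:

Initial array: [23, 12, 5, 28, 8, 7, 13]

arr[0]=23 > 13: no swap
arr[1]=12 <= 13: swap with position 0, array becomes [12, 23, 5, 28, 8, 7, 13]
arr[2]=5 <= 13: swap with position 1, array becomes [12, 5, 23, 28, 8, 7, 13]
arr[3]=28 > 13: no swap
arr[4]=8 <= 13: swap with position 2, array becomes [12, 5, 8, 28, 23, 7, 13]
arr[5]=7 <= 13: swap with position 3, array becomes [12, 5, 8, 7, 23, 28, 13]

Place pivot at position 4: [12, 5, 8, 7, 13, 28, 23]
Pivot position: 4

After partitioning with pivot 13, the array becomes [12, 5, 8, 7, 13, 28, 23]. The pivot is placed at index 4. All elements to the left of the pivot are <= 13, and all elements to the right are > 13.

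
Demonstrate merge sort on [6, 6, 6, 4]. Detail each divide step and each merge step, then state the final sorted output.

Merge sort trace:

Split: [6, 6, 6, 4] -> [6, 6] and [6, 4]
  Split: [6, 6] -> [6] and [6]
  Merge: [6] + [6] -> [6, 6]
  Split: [6, 4] -> [6] and [4]
  Merge: [6] + [4] -> [4, 6]
Merge: [6, 6] + [4, 6] -> [4, 6, 6, 6]

Final sorted array: [4, 6, 6, 6]

The merge sort proceeds by recursively splitting the array and merging sorted halves.
After all merges, the sorted array is [4, 6, 6, 6].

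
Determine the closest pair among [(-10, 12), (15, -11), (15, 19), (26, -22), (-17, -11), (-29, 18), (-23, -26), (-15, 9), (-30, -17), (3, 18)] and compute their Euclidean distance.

Computing all pairwise distances among 10 points:

d((-10, 12), (15, -11)) = 33.9706
d((-10, 12), (15, 19)) = 25.9615
d((-10, 12), (26, -22)) = 49.5177
d((-10, 12), (-17, -11)) = 24.0416
d((-10, 12), (-29, 18)) = 19.9249
d((-10, 12), (-23, -26)) = 40.1622
d((-10, 12), (-15, 9)) = 5.831 <-- minimum
d((-10, 12), (-30, -17)) = 35.2278
d((-10, 12), (3, 18)) = 14.3178
d((15, -11), (15, 19)) = 30.0
d((15, -11), (26, -22)) = 15.5563
d((15, -11), (-17, -11)) = 32.0
d((15, -11), (-29, 18)) = 52.6972
d((15, -11), (-23, -26)) = 40.8534
d((15, -11), (-15, 9)) = 36.0555
d((15, -11), (-30, -17)) = 45.3982
d((15, -11), (3, 18)) = 31.3847
d((15, 19), (26, -22)) = 42.45
d((15, 19), (-17, -11)) = 43.8634
d((15, 19), (-29, 18)) = 44.0114
d((15, 19), (-23, -26)) = 58.8982
d((15, 19), (-15, 9)) = 31.6228
d((15, 19), (-30, -17)) = 57.6281
d((15, 19), (3, 18)) = 12.0416
d((26, -22), (-17, -11)) = 44.3847
d((26, -22), (-29, 18)) = 68.0074
d((26, -22), (-23, -26)) = 49.163
d((26, -22), (-15, 9)) = 51.4004
d((26, -22), (-30, -17)) = 56.2228
d((26, -22), (3, 18)) = 46.1411
d((-17, -11), (-29, 18)) = 31.3847
d((-17, -11), (-23, -26)) = 16.1555
d((-17, -11), (-15, 9)) = 20.0998
d((-17, -11), (-30, -17)) = 14.3178
d((-17, -11), (3, 18)) = 35.2278
d((-29, 18), (-23, -26)) = 44.4072
d((-29, 18), (-15, 9)) = 16.6433
d((-29, 18), (-30, -17)) = 35.0143
d((-29, 18), (3, 18)) = 32.0
d((-23, -26), (-15, 9)) = 35.9026
d((-23, -26), (-30, -17)) = 11.4018
d((-23, -26), (3, 18)) = 51.1077
d((-15, 9), (-30, -17)) = 30.0167
d((-15, 9), (3, 18)) = 20.1246
d((-30, -17), (3, 18)) = 48.1041

Closest pair: (-10, 12) and (-15, 9) with distance 5.831

The closest pair is (-10, 12) and (-15, 9) with Euclidean distance 5.831. For 10 points, brute-force pairwise comparison is shown above. For large n, the divide-and-conquer algorithm (sort by x, recurse on halves, check the dividing strip) achieves O(n log n).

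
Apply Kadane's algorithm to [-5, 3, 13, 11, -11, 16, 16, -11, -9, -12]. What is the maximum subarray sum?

Using Kadane's algorithm on [-5, 3, 13, 11, -11, 16, 16, -11, -9, -12]:

Scanning through the array:
Position 1 (value 3): max_ending_here = 3, max_so_far = 3
Position 2 (value 13): max_ending_here = 16, max_so_far = 16
Position 3 (value 11): max_ending_here = 27, max_so_far = 27
Position 4 (value -11): max_ending_here = 16, max_so_far = 27
Position 5 (value 16): max_ending_here = 32, max_so_far = 32
Position 6 (value 16): max_ending_here = 48, max_so_far = 48
Position 7 (value -11): max_ending_here = 37, max_so_far = 48
Position 8 (value -9): max_ending_here = 28, max_so_far = 48
Position 9 (value -12): max_ending_here = 16, max_so_far = 48

Maximum subarray: [3, 13, 11, -11, 16, 16]
Maximum sum: 48

The maximum subarray is [3, 13, 11, -11, 16, 16] with sum 48. This subarray runs from index 1 to index 6.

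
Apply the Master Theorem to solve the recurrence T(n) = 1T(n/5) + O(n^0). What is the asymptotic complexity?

Master Theorem for T(n) = 1T(n/5) + O(n^0):

a = 1, b = 5, c = 0
log_b(a) = log_5(1) = 0.0000

Case 2: c = 0 = log_5(1) = 0.0000
T(n) = O(n^0 log n) = O(log n)

For T(n) = 1T(n/5) + O(n^0): log_5(1) = 0.0000. This is Case 2 of the Master Theorem (c = log_b(a), equal work at all levels), giving O(log n).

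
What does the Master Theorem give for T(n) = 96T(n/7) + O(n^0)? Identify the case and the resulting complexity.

Master Theorem for T(n) = 96T(n/7) + O(n^0):

a = 96, b = 7, c = 0
log_b(a) = log_7(96) = 2.3456

Case 1: c = 0 < log_7(96) = 2.3456
T(n) = O(n^(log_7 96))

For T(n) = 96T(n/7) + O(n^0): log_7(96) = 2.3456. This is Case 1 of the Master Theorem (c < log_b(a), work dominated by leaves), giving O(n^(log_7 96)).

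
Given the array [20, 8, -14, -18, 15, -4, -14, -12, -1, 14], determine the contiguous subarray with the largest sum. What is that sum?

Using Kadane's algorithm on [20, 8, -14, -18, 15, -4, -14, -12, -1, 14]:

Scanning through the array:
Position 1 (value 8): max_ending_here = 28, max_so_far = 28
Position 2 (value -14): max_ending_here = 14, max_so_far = 28
Position 3 (value -18): max_ending_here = -4, max_so_far = 28
Position 4 (value 15): max_ending_here = 15, max_so_far = 28
Position 5 (value -4): max_ending_here = 11, max_so_far = 28
Position 6 (value -14): max_ending_here = -3, max_so_far = 28
Position 7 (value -12): max_ending_here = -12, max_so_far = 28
Position 8 (value -1): max_ending_here = -1, max_so_far = 28
Position 9 (value 14): max_ending_here = 14, max_so_far = 28

Maximum subarray: [20, 8]
Maximum sum: 28

The maximum subarray is [20, 8] with sum 28. This subarray runs from index 0 to index 1.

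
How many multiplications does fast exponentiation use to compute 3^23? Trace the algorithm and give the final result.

Computing 3^23 by squaring (build up from 3^1; each line after the first costs one multiplication):

3^1 = 3
3^2 = (3^1)^2 = 3^2 = 9
3^4 = (3^2)^2 = 9^2 = 81
3^5 = 3 * 3^4 = 3 * 81 = 243
3^10 = (3^5)^2 = 243^2 = 59049
3^11 = 3 * 3^10 = 3 * 59049 = 177147
3^22 = (3^11)^2 = 177147^2 = 31381059609
3^23 = 3 * 3^22 = 3 * 31381059609 = 94143178827

Result: 94143178827
Multiplications needed: 7 (7 lines after 3^1)

3^23 = 94143178827. Using exponentiation by squaring, this requires 7 multiplications. The key idea: if the exponent is even, square the half-power; if odd, multiply by the base once.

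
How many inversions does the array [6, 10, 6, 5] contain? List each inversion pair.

Finding inversions in [6, 10, 6, 5]:

(0, 3): arr[0]=6 > arr[3]=5
(1, 2): arr[1]=10 > arr[2]=6
(1, 3): arr[1]=10 > arr[3]=5
(2, 3): arr[2]=6 > arr[3]=5

Total inversions: 4

The array has 4 inversion(s): (0,3), (1,2), (1,3), (2,3). Each pair (i,j) satisfies i < j and arr[i] > arr[j].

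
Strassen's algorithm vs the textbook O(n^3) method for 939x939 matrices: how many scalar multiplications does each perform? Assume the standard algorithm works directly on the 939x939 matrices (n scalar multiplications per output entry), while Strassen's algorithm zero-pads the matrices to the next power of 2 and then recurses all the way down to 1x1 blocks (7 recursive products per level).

Matrix multiplication for 939x939 matrices:

Strassen's algorithm requires power-of-2 dimensions. Pad 939x939 to 1024x1024 (next power of 2).

Standard algorithm: 939^3 = 827936019 multiplications
Strassen's algorithm: 7^(log2(1024)) = 7^10 = 282475249 multiplications
Savings: 827936019 - 282475249 = 545460770 multiplications

Standard: 827936019 multiplications (939^3). Strassen: 282475249 multiplications (7^10, after padding to 1024x1024). Strassen reduces 8 recursive multiplications to 7 at each level.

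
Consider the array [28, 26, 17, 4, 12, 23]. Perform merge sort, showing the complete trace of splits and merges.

Merge sort trace:

Split: [28, 26, 17, 4, 12, 23] -> [28, 26, 17] and [4, 12, 23]
  Split: [28, 26, 17] -> [28] and [26, 17]
    Split: [26, 17] -> [26] and [17]
    Merge: [26] + [17] -> [17, 26]
  Merge: [28] + [17, 26] -> [17, 26, 28]
  Split: [4, 12, 23] -> [4] and [12, 23]
    Split: [12, 23] -> [12] and [23]
    Merge: [12] + [23] -> [12, 23]
  Merge: [4] + [12, 23] -> [4, 12, 23]
Merge: [17, 26, 28] + [4, 12, 23] -> [4, 12, 17, 23, 26, 28]

Final sorted array: [4, 12, 17, 23, 26, 28]

The merge sort proceeds by recursively splitting the array and merging sorted halves.
After all merges, the sorted array is [4, 12, 17, 23, 26, 28].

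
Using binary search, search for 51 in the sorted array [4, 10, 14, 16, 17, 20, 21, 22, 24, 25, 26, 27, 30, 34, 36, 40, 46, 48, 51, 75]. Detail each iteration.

Binary search for 51 in [4, 10, 14, 16, 17, 20, 21, 22, 24, 25, 26, 27, 30, 34, 36, 40, 46, 48, 51, 75]:

lo=0, hi=19, mid=9, arr[mid]=25 -> 25 < 51, search right half
lo=10, hi=19, mid=14, arr[mid]=36 -> 36 < 51, search right half
lo=15, hi=19, mid=17, arr[mid]=48 -> 48 < 51, search right half
lo=18, hi=19, mid=18, arr[mid]=51 -> Found target at index 18!

Binary search finds 51 at index 18 after 4 comparisons. The search repeatedly halves the search space by comparing with the middle element.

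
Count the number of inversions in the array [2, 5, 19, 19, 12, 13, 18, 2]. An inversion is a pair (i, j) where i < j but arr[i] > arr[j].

Finding inversions in [2, 5, 19, 19, 12, 13, 18, 2]:

(1, 7): arr[1]=5 > arr[7]=2
(2, 4): arr[2]=19 > arr[4]=12
(2, 5): arr[2]=19 > arr[5]=13
(2, 6): arr[2]=19 > arr[6]=18
(2, 7): arr[2]=19 > arr[7]=2
(3, 4): arr[3]=19 > arr[4]=12
(3, 5): arr[3]=19 > arr[5]=13
(3, 6): arr[3]=19 > arr[6]=18
(3, 7): arr[3]=19 > arr[7]=2
(4, 7): arr[4]=12 > arr[7]=2
(5, 7): arr[5]=13 > arr[7]=2
(6, 7): arr[6]=18 > arr[7]=2

Total inversions: 12

The array has 12 inversion(s): (1,7), (2,4), (2,5), (2,6), (2,7), (3,4), (3,5), (3,6), (3,7), (4,7), (5,7), (6,7). Each pair (i,j) satisfies i < j and arr[i] > arr[j].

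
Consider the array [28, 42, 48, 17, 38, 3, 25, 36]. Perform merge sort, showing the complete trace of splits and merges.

Merge sort trace:

Split: [28, 42, 48, 17, 38, 3, 25, 36] -> [28, 42, 48, 17] and [38, 3, 25, 36]
  Split: [28, 42, 48, 17] -> [28, 42] and [48, 17]
    Split: [28, 42] -> [28] and [42]
    Merge: [28] + [42] -> [28, 42]
    Split: [48, 17] -> [48] and [17]
    Merge: [48] + [17] -> [17, 48]
  Merge: [28, 42] + [17, 48] -> [17, 28, 42, 48]
  Split: [38, 3, 25, 36] -> [38, 3] and [25, 36]
    Split: [38, 3] -> [38] and [3]
    Merge: [38] + [3] -> [3, 38]
    Split: [25, 36] -> [25] and [36]
    Merge: [25] + [36] -> [25, 36]
  Merge: [3, 38] + [25, 36] -> [3, 25, 36, 38]
Merge: [17, 28, 42, 48] + [3, 25, 36, 38] -> [3, 17, 25, 28, 36, 38, 42, 48]

Final sorted array: [3, 17, 25, 28, 36, 38, 42, 48]

The merge sort proceeds by recursively splitting the array and merging sorted halves.
After all merges, the sorted array is [3, 17, 25, 28, 36, 38, 42, 48].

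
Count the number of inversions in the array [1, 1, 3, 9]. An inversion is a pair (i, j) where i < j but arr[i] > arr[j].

Finding inversions in [1, 1, 3, 9]:


Total inversions: 0

The array has 0 inversions. It is already sorted.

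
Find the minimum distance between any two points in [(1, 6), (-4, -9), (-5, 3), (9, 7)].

Computing all pairwise distances among 4 points:

d((1, 6), (-4, -9)) = 15.8114
d((1, 6), (-5, 3)) = 6.7082 <-- minimum
d((1, 6), (9, 7)) = 8.0623
d((-4, -9), (-5, 3)) = 12.0416
d((-4, -9), (9, 7)) = 20.6155
d((-5, 3), (9, 7)) = 14.5602

Closest pair: (1, 6) and (-5, 3) with distance 6.7082

The closest pair is (1, 6) and (-5, 3) with Euclidean distance 6.7082. For 4 points, brute-force pairwise comparison is shown above. For large n, the divide-and-conquer algorithm (sort by x, recurse on halves, check the dividing strip) achieves O(n log n).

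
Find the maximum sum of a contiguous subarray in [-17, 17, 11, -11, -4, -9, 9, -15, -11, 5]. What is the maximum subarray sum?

Using Kadane's algorithm on [-17, 17, 11, -11, -4, -9, 9, -15, -11, 5]:

Scanning through the array:
Position 1 (value 17): max_ending_here = 17, max_so_far = 17
Position 2 (value 11): max_ending_here = 28, max_so_far = 28
Position 3 (value -11): max_ending_here = 17, max_so_far = 28
Position 4 (value -4): max_ending_here = 13, max_so_far = 28
Position 5 (value -9): max_ending_here = 4, max_so_far = 28
Position 6 (value 9): max_ending_here = 13, max_so_far = 28
Position 7 (value -15): max_ending_here = -2, max_so_far = 28
Position 8 (value -11): max_ending_here = -11, max_so_far = 28
Position 9 (value 5): max_ending_here = 5, max_so_far = 28

Maximum subarray: [17, 11]
Maximum sum: 28

The maximum subarray is [17, 11] with sum 28. This subarray runs from index 1 to index 2.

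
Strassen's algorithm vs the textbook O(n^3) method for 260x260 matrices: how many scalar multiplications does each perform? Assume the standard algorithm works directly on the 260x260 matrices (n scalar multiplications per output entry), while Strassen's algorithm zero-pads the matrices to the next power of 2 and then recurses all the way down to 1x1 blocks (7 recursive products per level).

Matrix multiplication for 260x260 matrices:

Strassen's algorithm requires power-of-2 dimensions. Pad 260x260 to 512x512 (next power of 2).

Standard algorithm: 260^3 = 17576000 multiplications
Strassen's algorithm: 7^(log2(512)) = 7^9 = 40353607 multiplications
Difference: 17576000 - 40353607 = -22777607 (Strassen uses MORE here due to padding overhead — for small or just-over-power-of-2 n, padding can outweigh the per-level savings)

Standard: 17576000 multiplications (260^3). Strassen: 40353607 multiplications (7^9, after padding to 512x512). Strassen reduces 8 recursive multiplications to 7 at each level.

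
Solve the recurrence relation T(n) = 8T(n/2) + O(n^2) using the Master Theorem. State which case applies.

Master Theorem for T(n) = 8T(n/2) + O(n^2):

a = 8, b = 2, c = 2
log_b(a) = log_2(8) = 3.0000

Case 1: c = 2 < log_2(8) = 3.0000
T(n) = O(n^(log_2 8)) = O(n^3)

For T(n) = 8T(n/2) + O(n^2): log_2(8) = 3.0000. This is Case 1 of the Master Theorem (c < log_b(a), work dominated by leaves), giving O(n^3).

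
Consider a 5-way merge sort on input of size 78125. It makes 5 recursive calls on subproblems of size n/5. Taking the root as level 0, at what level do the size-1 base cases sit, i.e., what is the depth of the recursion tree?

For divide and conquer with division factor 5:

Problem sizes at each level:
Level 0: 78125
Level 1: 15625
Level 2: 3125
Level 3: 625
Level 4: 125
Level 5: 25
Level 6: 5
Level 7: 1

The root is level 0 and the size-1 base case is level 7 (the tree spans levels 0 through 7, i.e. 8 levels counting the root), so the depth is the number of divisions: log_5(78125) = 7

The recursion tree depth is log_5(78125) = 7. At each level, the problem size is divided by 5, so it takes 7 divisions to reduce to a base case of size 1. The algorithm makes 5 recursive calls at each level.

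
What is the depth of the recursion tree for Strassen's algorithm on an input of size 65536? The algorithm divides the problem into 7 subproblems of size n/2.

For divide and conquer with division factor 2:

Problem sizes at each level:
Level 0: 65536
Level 1: 32768
Level 2: 16384
Level 3: 8192
Level 4: 4096
Level 5: 2048
Level 6: 1024
Level 7: 512
Level 8: 256
Level 9: 128
Level 10: 64
Level 11: 32
Level 12: 16
Level 13: 8
Level 14: 4
Level 15: 2
Level 16: 1

The root is level 0 and the size-1 base case is level 16 (the tree spans levels 0 through 16, i.e. 17 levels counting the root), so the depth is the number of divisions: log_2(65536) = 16

The recursion tree depth is log_2(65536) = 16. At each level, the problem size is divided by 2, so it takes 16 divisions to reduce to a base case of size 1. The algorithm makes 7 recursive calls at each level.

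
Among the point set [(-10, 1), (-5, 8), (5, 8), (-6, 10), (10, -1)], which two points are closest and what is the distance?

Computing all pairwise distances among 5 points:

d((-10, 1), (-5, 8)) = 8.6023
d((-10, 1), (5, 8)) = 16.5529
d((-10, 1), (-6, 10)) = 9.8489
d((-10, 1), (10, -1)) = 20.0998
d((-5, 8), (5, 8)) = 10.0
d((-5, 8), (-6, 10)) = 2.2361 <-- minimum
d((-5, 8), (10, -1)) = 17.4929
d((5, 8), (-6, 10)) = 11.1803
d((5, 8), (10, -1)) = 10.2956
d((-6, 10), (10, -1)) = 19.4165

Closest pair: (-5, 8) and (-6, 10) with distance 2.2361

The closest pair is (-5, 8) and (-6, 10) with Euclidean distance 2.2361. For 5 points, brute-force pairwise comparison is shown above. For large n, the divide-and-conquer algorithm (sort by x, recurse on halves, check the dividing strip) achieves O(n log n).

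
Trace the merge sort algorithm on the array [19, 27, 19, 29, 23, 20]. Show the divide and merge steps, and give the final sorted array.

Merge sort trace:

Split: [19, 27, 19, 29, 23, 20] -> [19, 27, 19] and [29, 23, 20]
  Split: [19, 27, 19] -> [19] and [27, 19]
    Split: [27, 19] -> [27] and [19]
    Merge: [27] + [19] -> [19, 27]
  Merge: [19] + [19, 27] -> [19, 19, 27]
  Split: [29, 23, 20] -> [29] and [23, 20]
    Split: [23, 20] -> [23] and [20]
    Merge: [23] + [20] -> [20, 23]
  Merge: [29] + [20, 23] -> [20, 23, 29]
Merge: [19, 19, 27] + [20, 23, 29] -> [19, 19, 20, 23, 27, 29]

Final sorted array: [19, 19, 20, 23, 27, 29]

The merge sort proceeds by recursively splitting the array and merging sorted halves.
After all merges, the sorted array is [19, 19, 20, 23, 27, 29].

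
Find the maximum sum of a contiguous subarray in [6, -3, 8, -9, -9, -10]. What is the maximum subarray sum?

Using Kadane's algorithm on [6, -3, 8, -9, -9, -10]:

Scanning through the array:
Position 1 (value -3): max_ending_here = 3, max_so_far = 6
Position 2 (value 8): max_ending_here = 11, max_so_far = 11
Position 3 (value -9): max_ending_here = 2, max_so_far = 11
Position 4 (value -9): max_ending_here = -7, max_so_far = 11
Position 5 (value -10): max_ending_here = -10, max_so_far = 11

Maximum subarray: [6, -3, 8]
Maximum sum: 11

The maximum subarray is [6, -3, 8] with sum 11. This subarray runs from index 0 to index 2.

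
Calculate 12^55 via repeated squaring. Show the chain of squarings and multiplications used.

Computing 12^55 by squaring (build up from 12^1; each line after the first costs one multiplication):

12^1 = 12
12^2 = (12^1)^2 = 12^2 = 144
12^3 = 12 * 12^2 = 12 * 144 = 1728
12^6 = (12^3)^2 = 1728^2 = 2985984
12^12 = (12^6)^2 = 2985984^2 = 8916100448256
12^13 = 12 * 12^12 = 12 * 8916100448256 = 106993205379072
12^26 = (12^13)^2 = 106993205379072^2 = 11447545997288281555215581184
12^27 = 12 * 12^26 = 12 * 11447545997288281555215581184 = 137370551967459378662586974208
12^54 = (12^27)^2 = 137370551967459378662586974208^2 = 18870668547844457769972080826950345531368943638112857227264
12^55 = 12 * 12^54 = 12 * 18870668547844457769972080826950345531368943638112857227264 = 226448022574133493239664969923404146376427323657354286727168

Result: 226448022574133493239664969923404146376427323657354286727168
Multiplications needed: 9 (9 lines after 12^1)

12^55 = 226448022574133493239664969923404146376427323657354286727168. Using exponentiation by squaring, this requires 9 multiplications. The key idea: if the exponent is even, square the half-power; if odd, multiply by the base once.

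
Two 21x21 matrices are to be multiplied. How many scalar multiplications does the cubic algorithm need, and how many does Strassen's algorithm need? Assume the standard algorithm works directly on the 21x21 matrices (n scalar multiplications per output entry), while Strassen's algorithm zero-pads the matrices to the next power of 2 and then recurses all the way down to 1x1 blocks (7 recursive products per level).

Matrix multiplication for 21x21 matrices:

Strassen's algorithm requires power-of-2 dimensions. Pad 21x21 to 32x32 (next power of 2).

Standard algorithm: 21^3 = 9261 multiplications
Strassen's algorithm: 7^(log2(32)) = 7^5 = 16807 multiplications
Difference: 9261 - 16807 = -7546 (Strassen uses MORE here due to padding overhead — for small or just-over-power-of-2 n, padding can outweigh the per-level savings)

Standard: 9261 multiplications (21^3). Strassen: 16807 multiplications (7^5, after padding to 32x32). Strassen reduces 8 recursive multiplications to 7 at each level.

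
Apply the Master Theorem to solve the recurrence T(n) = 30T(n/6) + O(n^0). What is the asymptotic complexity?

Master Theorem for T(n) = 30T(n/6) + O(n^0):

a = 30, b = 6, c = 0
log_b(a) = log_6(30) = 1.8982

Case 1: c = 0 < log_6(30) = 1.8982
T(n) = O(n^(log_6 30))

For T(n) = 30T(n/6) + O(n^0): log_6(30) = 1.8982. This is Case 1 of the Master Theorem (c < log_b(a), work dominated by leaves), giving O(n^(log_6 30)).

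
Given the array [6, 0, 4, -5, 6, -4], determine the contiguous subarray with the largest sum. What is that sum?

Using Kadane's algorithm on [6, 0, 4, -5, 6, -4]:

Scanning through the array:
Position 1 (value 0): max_ending_here = 6, max_so_far = 6
Position 2 (value 4): max_ending_here = 10, max_so_far = 10
Position 3 (value -5): max_ending_here = 5, max_so_far = 10
Position 4 (value 6): max_ending_here = 11, max_so_far = 11
Position 5 (value -4): max_ending_here = 7, max_so_far = 11

Maximum subarray: [6, 0, 4, -5, 6]
Maximum sum: 11

The maximum subarray is [6, 0, 4, -5, 6] with sum 11. This subarray runs from index 0 to index 4.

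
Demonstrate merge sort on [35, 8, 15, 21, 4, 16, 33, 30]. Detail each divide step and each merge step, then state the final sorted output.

Merge sort trace:

Split: [35, 8, 15, 21, 4, 16, 33, 30] -> [35, 8, 15, 21] and [4, 16, 33, 30]
  Split: [35, 8, 15, 21] -> [35, 8] and [15, 21]
    Split: [35, 8] -> [35] and [8]
    Merge: [35] + [8] -> [8, 35]
    Split: [15, 21] -> [15] and [21]
    Merge: [15] + [21] -> [15, 21]
  Merge: [8, 35] + [15, 21] -> [8, 15, 21, 35]
  Split: [4, 16, 33, 30] -> [4, 16] and [33, 30]
    Split: [4, 16] -> [4] and [16]
    Merge: [4] + [16] -> [4, 16]
    Split: [33, 30] -> [33] and [30]
    Merge: [33] + [30] -> [30, 33]
  Merge: [4, 16] + [30, 33] -> [4, 16, 30, 33]
Merge: [8, 15, 21, 35] + [4, 16, 30, 33] -> [4, 8, 15, 16, 21, 30, 33, 35]

Final sorted array: [4, 8, 15, 16, 21, 30, 33, 35]

The merge sort proceeds by recursively splitting the array and merging sorted halves.
After all merges, the sorted array is [4, 8, 15, 16, 21, 30, 33, 35].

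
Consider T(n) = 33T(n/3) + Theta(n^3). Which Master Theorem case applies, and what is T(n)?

Master Theorem for T(n) = 33T(n/3) + O(n^3):

a = 33, b = 3, c = 3
log_b(a) = log_3(33) = 3.1827

Case 1: c = 3 < log_3(33) = 3.1827
T(n) = O(n^(log_3 33))

For T(n) = 33T(n/3) + O(n^3): log_3(33) = 3.1827. This is Case 1 of the Master Theorem (c < log_b(a), work dominated by leaves), giving O(n^(log_3 33)).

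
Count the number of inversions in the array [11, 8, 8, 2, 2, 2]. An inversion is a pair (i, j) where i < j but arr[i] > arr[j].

Finding inversions in [11, 8, 8, 2, 2, 2]:

(0, 1): arr[0]=11 > arr[1]=8
(0, 2): arr[0]=11 > arr[2]=8
(0, 3): arr[0]=11 > arr[3]=2
(0, 4): arr[0]=11 > arr[4]=2
(0, 5): arr[0]=11 > arr[5]=2
(1, 3): arr[1]=8 > arr[3]=2
(1, 4): arr[1]=8 > arr[4]=2
(1, 5): arr[1]=8 > arr[5]=2
(2, 3): arr[2]=8 > arr[3]=2
(2, 4): arr[2]=8 > arr[4]=2
(2, 5): arr[2]=8 > arr[5]=2

Total inversions: 11

The array has 11 inversion(s): (0,1), (0,2), (0,3), (0,4), (0,5), (1,3), (1,4), (1,5), (2,3), (2,4), (2,5). Each pair (i,j) satisfies i < j and arr[i] > arr[j].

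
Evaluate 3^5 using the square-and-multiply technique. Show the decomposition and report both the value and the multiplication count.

Computing 3^5 by squaring (build up from 3^1; each line after the first costs one multiplication):

3^1 = 3
3^2 = (3^1)^2 = 3^2 = 9
3^4 = (3^2)^2 = 9^2 = 81
3^5 = 3 * 3^4 = 3 * 81 = 243

Result: 243
Multiplications needed: 3 (3 lines after 3^1)

3^5 = 243. Using exponentiation by squaring, this requires 3 multiplications. The key idea: if the exponent is even, square the half-power; if odd, multiply by the base once.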